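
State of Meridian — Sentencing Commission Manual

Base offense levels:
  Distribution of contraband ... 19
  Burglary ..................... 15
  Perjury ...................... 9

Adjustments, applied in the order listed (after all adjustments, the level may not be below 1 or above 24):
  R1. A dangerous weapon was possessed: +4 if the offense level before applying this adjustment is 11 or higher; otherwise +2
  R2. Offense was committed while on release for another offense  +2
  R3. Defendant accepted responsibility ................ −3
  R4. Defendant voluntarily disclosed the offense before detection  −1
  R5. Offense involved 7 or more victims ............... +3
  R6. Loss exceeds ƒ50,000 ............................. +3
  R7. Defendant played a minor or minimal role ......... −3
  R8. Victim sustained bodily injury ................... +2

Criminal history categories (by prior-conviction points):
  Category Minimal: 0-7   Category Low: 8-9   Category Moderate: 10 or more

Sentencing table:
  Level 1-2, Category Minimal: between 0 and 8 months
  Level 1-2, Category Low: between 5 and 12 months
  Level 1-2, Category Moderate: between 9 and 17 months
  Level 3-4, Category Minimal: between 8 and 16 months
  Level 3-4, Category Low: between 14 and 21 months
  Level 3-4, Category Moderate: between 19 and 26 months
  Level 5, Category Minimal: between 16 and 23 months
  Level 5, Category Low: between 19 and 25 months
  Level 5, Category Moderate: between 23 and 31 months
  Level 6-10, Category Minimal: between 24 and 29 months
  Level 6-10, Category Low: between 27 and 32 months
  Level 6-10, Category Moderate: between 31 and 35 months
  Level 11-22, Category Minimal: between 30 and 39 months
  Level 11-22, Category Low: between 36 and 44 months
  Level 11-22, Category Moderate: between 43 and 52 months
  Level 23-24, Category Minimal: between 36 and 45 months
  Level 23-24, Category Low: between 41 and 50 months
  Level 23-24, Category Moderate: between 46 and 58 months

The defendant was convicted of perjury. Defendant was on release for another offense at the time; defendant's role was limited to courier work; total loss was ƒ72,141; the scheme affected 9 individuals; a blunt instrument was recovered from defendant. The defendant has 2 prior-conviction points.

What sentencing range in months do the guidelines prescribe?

Base offense level for perjury: 9.
R1 applies (level before this adjustment is 9 < 11, so +2): 9 + 2 = 11.
R2 applies: 11 + 2 = 13.
R3 does not apply.
R5 applies: 13 + 3 = 16.
R6 applies: 16 + 3 = 19.
R7 applies: 19 − 3 = 16.
R8 does not apply.
Final offense level: 16.
Criminal history: 2 prior points → Category Minimal (0-7).
Level 16 falls in the 11-22 band.
Grid: Level 11-22 × Category Minimal = 30-39 months.

30-39 months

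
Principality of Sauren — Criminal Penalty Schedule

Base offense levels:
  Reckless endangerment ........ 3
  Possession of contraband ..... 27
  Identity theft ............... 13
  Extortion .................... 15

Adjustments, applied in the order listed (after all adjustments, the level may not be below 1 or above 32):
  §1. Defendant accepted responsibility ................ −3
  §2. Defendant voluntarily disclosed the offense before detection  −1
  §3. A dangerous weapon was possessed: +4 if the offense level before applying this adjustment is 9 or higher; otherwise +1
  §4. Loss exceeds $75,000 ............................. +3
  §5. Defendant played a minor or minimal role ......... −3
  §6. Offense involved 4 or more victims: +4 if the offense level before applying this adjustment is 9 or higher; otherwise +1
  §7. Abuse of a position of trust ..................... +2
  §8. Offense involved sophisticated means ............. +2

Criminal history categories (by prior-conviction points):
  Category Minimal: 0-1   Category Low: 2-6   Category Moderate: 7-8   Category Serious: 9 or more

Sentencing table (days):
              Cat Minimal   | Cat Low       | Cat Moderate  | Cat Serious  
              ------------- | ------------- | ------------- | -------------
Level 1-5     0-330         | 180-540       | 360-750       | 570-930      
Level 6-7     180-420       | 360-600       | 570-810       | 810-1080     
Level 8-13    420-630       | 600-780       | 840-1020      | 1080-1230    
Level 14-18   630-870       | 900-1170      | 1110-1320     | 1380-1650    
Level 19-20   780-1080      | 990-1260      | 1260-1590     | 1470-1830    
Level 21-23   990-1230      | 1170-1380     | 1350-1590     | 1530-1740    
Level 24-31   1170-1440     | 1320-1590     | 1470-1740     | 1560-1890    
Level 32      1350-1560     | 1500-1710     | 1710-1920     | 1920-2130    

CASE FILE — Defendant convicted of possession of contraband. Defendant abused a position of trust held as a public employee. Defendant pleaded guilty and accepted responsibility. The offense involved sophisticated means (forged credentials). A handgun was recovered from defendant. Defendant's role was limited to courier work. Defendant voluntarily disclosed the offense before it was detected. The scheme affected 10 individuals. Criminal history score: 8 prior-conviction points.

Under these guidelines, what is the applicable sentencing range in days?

Base offense level for possession of contraband: 27.
§1 applies: 27 − 3 = 24.
§2 applies: 24 − 1 = 23.
§3 applies (level before this adjustment is 23 ≥ 9, so +4): 23 + 4 = 27.
§4 does not apply.
§5 applies: 27 − 3 = 24.
§6 applies (level before this adjustment is 24 ≥ 9, so +4): 24 + 4 = 28.
§7 applies: 28 + 2 = 30.
§8 applies: 30 + 2 = 32.
Final offense level: 32.
Criminal history: 8 prior points → Category Moderate (7-8).
Level 32 falls in the 32 band.
Grid: Level 32 × Category Moderate = 1710-1920 days.

1710-1920 days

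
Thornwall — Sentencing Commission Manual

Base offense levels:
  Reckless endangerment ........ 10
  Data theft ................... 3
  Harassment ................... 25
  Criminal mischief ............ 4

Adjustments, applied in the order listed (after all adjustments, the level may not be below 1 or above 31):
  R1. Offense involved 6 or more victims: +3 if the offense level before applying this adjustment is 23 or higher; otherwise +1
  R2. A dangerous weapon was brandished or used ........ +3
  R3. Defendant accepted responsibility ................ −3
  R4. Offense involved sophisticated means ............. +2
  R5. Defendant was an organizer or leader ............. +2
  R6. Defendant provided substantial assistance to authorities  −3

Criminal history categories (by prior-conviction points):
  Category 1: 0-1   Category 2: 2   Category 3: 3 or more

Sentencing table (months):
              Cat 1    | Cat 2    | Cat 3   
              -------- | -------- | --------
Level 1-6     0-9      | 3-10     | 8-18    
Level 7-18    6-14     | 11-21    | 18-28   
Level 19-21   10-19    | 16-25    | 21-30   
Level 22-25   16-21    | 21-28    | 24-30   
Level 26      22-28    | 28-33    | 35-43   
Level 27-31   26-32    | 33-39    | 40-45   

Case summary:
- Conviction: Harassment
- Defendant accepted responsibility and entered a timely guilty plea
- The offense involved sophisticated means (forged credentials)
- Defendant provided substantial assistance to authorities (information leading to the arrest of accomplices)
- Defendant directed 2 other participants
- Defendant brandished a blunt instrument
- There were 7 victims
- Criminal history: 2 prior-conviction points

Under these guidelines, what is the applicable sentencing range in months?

33-39 months

Base offense level for harassment: 25.
R1 applies (level before this adjustment is 25 ≥ 23, so +3): 25 + 3 = 28.
R2 applies: 28 + 3 = 31.
R3 applies: 31 − 3 = 28.
R4 applies: 28 + 2 = 30.
R5 applies: 30 + 2 = 32.
R6 applies: 32 − 3 = 29.
Final offense level: 29.
Criminal history: 2 prior points → Category 2 (2).
Level 29 falls in the 27-31 band.
Grid: Level 27-31 × Category 2 = 33-39 months.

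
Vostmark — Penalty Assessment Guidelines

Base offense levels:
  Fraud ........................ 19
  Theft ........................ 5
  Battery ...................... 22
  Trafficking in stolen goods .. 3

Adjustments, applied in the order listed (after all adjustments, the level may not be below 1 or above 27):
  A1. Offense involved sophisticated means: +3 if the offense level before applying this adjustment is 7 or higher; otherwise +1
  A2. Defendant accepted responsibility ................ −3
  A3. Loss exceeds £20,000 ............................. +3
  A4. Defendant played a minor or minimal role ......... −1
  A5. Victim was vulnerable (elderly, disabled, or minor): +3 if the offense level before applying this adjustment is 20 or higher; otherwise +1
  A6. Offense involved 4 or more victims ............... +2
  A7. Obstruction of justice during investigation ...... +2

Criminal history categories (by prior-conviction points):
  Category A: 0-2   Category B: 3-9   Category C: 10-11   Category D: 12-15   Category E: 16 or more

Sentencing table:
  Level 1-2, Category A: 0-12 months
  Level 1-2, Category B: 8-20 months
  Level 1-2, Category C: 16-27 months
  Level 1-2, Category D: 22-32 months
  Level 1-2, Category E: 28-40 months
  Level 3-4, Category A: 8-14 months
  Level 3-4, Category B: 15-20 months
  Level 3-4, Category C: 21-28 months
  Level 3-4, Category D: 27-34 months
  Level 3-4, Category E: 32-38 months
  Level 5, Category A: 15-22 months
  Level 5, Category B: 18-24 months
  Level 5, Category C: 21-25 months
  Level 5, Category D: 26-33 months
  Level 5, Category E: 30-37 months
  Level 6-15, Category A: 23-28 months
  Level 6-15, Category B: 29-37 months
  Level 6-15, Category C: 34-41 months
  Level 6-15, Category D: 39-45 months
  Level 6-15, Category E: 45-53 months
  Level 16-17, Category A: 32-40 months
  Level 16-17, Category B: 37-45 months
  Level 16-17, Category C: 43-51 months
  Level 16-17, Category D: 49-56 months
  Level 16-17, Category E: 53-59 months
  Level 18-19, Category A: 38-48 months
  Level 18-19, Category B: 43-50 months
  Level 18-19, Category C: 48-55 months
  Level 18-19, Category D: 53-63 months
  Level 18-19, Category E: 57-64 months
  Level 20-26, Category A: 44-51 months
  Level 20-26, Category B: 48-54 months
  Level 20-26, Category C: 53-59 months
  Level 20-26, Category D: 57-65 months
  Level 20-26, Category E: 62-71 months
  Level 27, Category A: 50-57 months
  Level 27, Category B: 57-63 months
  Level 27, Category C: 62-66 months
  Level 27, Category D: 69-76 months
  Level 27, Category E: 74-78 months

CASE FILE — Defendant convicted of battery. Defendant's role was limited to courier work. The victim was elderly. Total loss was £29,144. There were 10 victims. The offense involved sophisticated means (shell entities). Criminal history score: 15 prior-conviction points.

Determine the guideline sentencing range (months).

69-76 months

Base offense level for battery: 22.
A1 applies (level before this adjustment is 22 ≥ 7, so +3): 22 + 3 = 25.
A2 does not apply.
A3 applies: 25 + 3 = 28.
A4 applies: 28 − 1 = 27.
A5 applies (level before this adjustment is 27 ≥ 20, so +3): 27 + 3 = 30.
A6 applies: 30 + 2 = 32.
A7 does not apply.
Level 32 exceeds the maximum of 27; capped at 27.
Final offense level: 27.
Criminal history: 15 prior points → Category D (12-15).
Level 27 falls in the 27 band.
Grid: Level 27 × Category D = 69-76 months.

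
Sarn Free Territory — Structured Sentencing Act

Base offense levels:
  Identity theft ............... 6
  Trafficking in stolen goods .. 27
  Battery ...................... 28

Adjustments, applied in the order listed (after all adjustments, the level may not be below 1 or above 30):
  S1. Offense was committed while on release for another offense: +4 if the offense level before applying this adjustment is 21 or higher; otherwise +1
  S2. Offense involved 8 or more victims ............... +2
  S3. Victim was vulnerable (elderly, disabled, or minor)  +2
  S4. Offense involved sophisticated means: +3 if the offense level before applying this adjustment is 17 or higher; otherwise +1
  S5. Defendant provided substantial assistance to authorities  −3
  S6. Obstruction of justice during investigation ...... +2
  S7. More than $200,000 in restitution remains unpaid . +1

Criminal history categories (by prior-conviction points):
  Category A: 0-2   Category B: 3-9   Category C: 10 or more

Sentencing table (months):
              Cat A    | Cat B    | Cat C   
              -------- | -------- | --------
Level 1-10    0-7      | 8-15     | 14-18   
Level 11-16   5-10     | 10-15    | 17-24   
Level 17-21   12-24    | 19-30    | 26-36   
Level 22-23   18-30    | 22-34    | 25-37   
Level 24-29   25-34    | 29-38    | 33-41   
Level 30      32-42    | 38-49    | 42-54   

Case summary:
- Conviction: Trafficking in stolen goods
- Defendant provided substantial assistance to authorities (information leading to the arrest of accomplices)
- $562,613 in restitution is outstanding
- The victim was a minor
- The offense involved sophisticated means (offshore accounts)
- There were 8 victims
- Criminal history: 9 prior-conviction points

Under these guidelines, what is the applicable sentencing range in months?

38-49 months

Base offense level for trafficking in stolen goods: 27.
S1 does not apply.
S2 applies: 27 + 2 = 29.
S3 applies: 29 + 2 = 31.
S4 applies (level before this adjustment is 31 ≥ 17, so +3): 31 + 3 = 34.
S5 applies: 34 − 3 = 31.
S7 applies: 31 + 1 = 32.
Level 32 exceeds the maximum of 30; capped at 30.
Final offense level: 30.
Criminal history: 9 prior points → Category B (3-9).
Level 30 falls in the 30 band.
Grid: Level 30 × Category B = 38-49 months.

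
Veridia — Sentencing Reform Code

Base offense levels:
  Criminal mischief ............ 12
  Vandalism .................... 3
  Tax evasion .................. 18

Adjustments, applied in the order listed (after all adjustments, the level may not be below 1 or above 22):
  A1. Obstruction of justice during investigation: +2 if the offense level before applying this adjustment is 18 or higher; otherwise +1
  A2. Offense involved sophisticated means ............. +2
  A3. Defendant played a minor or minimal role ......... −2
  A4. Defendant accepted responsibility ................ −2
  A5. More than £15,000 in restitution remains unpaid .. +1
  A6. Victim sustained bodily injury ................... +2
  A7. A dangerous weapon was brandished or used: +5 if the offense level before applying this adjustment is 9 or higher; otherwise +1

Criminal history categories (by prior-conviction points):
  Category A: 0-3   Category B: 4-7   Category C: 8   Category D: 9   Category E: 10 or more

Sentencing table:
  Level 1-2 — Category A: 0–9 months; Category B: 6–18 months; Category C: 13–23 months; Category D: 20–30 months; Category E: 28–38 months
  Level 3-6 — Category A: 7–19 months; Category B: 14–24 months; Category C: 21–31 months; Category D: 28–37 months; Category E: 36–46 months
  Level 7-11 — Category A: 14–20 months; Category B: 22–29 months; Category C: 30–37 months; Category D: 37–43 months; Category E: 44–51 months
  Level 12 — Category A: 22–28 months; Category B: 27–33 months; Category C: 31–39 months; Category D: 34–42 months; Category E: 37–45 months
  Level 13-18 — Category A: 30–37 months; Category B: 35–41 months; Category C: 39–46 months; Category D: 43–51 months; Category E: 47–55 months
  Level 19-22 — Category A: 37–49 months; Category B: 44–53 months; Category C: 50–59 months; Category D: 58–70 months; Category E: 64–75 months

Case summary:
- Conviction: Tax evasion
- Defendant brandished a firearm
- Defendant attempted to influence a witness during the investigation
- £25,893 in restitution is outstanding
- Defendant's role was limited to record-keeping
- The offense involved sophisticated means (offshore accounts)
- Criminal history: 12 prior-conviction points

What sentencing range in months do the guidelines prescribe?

64-75 months

Base offense level for tax evasion: 18.
A1 applies (level before this adjustment is 18 ≥ 18, so +2): 18 + 2 = 20.
A2 applies: 20 + 2 = 22.
A3 applies: 22 − 2 = 20.
A4 does not apply.
A5 applies: 20 + 1 = 21.
A7 applies (level before this adjustment is 21 ≥ 9, so +5): 21 + 5 = 26.
Level 26 exceeds the maximum of 22; capped at 22.
Final offense level: 22.
Criminal history: 12 prior points → Category E (10+).
Level 22 falls in the 19-22 band.
Grid: Level 19-22 × Category E = 64-75 months.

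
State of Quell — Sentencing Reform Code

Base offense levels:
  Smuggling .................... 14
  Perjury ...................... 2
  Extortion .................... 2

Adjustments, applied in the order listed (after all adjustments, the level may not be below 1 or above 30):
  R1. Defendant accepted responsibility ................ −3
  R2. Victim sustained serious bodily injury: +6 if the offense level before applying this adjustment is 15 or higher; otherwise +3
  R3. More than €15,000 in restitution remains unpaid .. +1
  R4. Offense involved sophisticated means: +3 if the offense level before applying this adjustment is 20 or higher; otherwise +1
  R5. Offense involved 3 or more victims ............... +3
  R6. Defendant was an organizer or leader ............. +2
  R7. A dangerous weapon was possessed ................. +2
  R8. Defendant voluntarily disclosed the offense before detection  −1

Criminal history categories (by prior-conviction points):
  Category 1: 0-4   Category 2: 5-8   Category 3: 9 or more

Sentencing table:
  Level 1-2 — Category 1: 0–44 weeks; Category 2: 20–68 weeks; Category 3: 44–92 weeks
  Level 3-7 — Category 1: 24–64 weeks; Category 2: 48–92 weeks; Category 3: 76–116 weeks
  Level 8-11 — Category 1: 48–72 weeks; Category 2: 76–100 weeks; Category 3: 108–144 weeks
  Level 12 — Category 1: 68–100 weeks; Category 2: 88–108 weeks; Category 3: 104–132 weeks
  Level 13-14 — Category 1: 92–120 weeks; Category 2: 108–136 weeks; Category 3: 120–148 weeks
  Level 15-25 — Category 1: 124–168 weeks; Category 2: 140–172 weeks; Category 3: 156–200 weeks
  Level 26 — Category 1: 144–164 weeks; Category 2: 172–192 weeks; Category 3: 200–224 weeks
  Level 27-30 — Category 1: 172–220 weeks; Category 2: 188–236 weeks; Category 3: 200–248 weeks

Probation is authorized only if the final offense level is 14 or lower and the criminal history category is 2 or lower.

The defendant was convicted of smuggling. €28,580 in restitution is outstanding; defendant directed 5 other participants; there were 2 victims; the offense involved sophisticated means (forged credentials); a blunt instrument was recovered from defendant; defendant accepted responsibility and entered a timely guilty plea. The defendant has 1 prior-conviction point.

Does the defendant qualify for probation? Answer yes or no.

No

Base offense level for smuggling: 14.
R1 applies: 14 − 3 = 11.
R2 does not apply.
R3 applies: 11 + 1 = 12.
R4 applies (level before this adjustment is 12 < 20, so +1): 12 + 1 = 13.
R5 does not apply.
R6 applies: 13 + 2 = 15.
R7 applies: 15 + 2 = 17.
R8 does not apply.
Final offense level: 17.
Criminal history: 1 prior point → Category 1 (0-4).
Level 17 falls in the 15-25 band.
Grid: Level 15-25 × Category 1 = 124-168 weeks.
Probation check: level 17 > 14 and category 1 ≤ 2 → not eligible.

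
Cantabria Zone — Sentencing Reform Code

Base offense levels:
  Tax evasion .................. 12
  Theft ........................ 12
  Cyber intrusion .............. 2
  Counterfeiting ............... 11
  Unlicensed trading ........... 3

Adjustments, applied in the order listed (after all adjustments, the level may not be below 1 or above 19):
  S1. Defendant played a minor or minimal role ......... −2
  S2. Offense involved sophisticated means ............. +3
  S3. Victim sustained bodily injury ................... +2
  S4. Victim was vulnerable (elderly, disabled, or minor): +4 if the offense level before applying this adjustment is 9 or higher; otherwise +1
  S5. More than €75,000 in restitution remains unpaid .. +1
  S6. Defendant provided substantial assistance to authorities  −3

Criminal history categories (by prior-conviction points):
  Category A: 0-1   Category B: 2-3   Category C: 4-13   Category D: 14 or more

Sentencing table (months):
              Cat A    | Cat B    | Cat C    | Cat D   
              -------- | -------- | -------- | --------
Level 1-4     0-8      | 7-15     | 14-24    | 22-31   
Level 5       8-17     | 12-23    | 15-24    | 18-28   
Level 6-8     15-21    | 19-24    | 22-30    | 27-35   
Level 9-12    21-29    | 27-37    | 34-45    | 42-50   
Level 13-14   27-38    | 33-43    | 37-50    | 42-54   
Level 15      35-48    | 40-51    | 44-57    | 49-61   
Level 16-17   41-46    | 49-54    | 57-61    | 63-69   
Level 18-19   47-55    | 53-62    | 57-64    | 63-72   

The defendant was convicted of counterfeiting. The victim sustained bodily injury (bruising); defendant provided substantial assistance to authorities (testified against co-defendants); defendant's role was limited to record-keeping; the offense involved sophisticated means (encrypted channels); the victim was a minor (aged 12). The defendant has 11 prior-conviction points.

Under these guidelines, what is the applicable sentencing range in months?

Base offense level for counterfeiting: 11.
S1 applies: 11 − 2 = 9.
S2 applies: 9 + 3 = 12.
S3 applies: 12 + 2 = 14.
S4 applies (level before this adjustment is 14 ≥ 9, so +4): 14 + 4 = 18.
S5 does not apply.
S6 applies: 18 − 3 = 15.
Final offense level: 15.
Criminal history: 11 prior points → Category C (4-13).
Level 15 falls in the 15 band.
Grid: Level 15 × Category C = 44-57 months.

44-57 months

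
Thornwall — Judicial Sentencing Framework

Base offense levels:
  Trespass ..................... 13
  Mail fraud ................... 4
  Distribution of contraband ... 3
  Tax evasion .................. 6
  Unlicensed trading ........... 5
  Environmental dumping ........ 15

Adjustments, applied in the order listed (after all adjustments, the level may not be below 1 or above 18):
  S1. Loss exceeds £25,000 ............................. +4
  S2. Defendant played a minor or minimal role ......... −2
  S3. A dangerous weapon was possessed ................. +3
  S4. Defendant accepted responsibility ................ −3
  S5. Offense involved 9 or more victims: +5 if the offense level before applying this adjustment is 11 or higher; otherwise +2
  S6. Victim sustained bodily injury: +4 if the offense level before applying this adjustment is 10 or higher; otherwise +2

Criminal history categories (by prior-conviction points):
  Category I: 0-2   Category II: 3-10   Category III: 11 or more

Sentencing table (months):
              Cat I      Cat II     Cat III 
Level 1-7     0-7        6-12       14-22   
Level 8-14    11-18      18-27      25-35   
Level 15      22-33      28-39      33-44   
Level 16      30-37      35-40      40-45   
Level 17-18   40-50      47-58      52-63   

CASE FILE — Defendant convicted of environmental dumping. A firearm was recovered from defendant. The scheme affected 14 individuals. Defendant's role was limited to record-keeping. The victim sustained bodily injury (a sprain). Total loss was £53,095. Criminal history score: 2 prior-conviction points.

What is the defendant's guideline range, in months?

40-50 months

Base offense level for environmental dumping: 15.
S1 applies: 15 + 4 = 19.
S2 applies: 19 − 2 = 17.
S3 applies: 17 + 3 = 20.
S5 applies (level before this adjustment is 20 ≥ 11, so +5): 20 + 5 = 25.
S6 applies (level before this adjustment is 25 ≥ 10, so +4): 25 + 4 = 29.
Level 29 exceeds the maximum of 18; capped at 18.
Final offense level: 18.
Criminal history: 2 prior points → Category I (0-2).
Level 18 falls in the 17-18 band.
Grid: Level 17-18 × Category I = 40-50 months.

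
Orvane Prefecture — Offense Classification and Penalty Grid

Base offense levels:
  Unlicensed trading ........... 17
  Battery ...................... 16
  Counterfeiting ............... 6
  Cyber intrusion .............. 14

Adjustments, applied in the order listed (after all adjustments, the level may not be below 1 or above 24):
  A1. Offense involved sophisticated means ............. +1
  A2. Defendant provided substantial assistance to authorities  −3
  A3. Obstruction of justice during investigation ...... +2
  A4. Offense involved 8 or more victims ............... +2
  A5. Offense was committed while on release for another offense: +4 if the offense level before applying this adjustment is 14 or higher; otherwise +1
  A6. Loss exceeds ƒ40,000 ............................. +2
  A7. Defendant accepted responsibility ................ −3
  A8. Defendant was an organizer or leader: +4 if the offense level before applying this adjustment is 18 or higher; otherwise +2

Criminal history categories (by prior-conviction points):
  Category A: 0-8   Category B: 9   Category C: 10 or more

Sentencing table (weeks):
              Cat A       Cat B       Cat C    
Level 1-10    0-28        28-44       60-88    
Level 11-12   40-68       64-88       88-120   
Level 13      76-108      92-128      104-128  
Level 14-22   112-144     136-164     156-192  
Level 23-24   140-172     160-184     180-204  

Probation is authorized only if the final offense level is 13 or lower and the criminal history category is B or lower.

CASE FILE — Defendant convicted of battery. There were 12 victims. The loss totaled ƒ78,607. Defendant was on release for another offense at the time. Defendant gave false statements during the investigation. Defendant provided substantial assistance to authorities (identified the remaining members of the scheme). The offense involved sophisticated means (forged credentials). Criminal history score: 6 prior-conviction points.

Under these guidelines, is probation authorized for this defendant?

Base offense level for battery: 16.
A1 applies: 16 + 1 = 17.
A2 applies: 17 − 3 = 14.
A3 applies: 14 + 2 = 16.
A4 applies: 16 + 2 = 18.
A5 applies (level before this adjustment is 18 ≥ 14, so +4): 18 + 4 = 22.
A6 applies: 22 + 2 = 24.
A7 does not apply.
A8 does not apply.
Final offense level: 24.
Criminal history: 6 prior points → Category A (0-8).
Level 24 falls in the 23-24 band.
Grid: Level 23-24 × Category A = 140-172 weeks.
Probation check: level 24 > 13 and category A ≤ B → not eligible.

No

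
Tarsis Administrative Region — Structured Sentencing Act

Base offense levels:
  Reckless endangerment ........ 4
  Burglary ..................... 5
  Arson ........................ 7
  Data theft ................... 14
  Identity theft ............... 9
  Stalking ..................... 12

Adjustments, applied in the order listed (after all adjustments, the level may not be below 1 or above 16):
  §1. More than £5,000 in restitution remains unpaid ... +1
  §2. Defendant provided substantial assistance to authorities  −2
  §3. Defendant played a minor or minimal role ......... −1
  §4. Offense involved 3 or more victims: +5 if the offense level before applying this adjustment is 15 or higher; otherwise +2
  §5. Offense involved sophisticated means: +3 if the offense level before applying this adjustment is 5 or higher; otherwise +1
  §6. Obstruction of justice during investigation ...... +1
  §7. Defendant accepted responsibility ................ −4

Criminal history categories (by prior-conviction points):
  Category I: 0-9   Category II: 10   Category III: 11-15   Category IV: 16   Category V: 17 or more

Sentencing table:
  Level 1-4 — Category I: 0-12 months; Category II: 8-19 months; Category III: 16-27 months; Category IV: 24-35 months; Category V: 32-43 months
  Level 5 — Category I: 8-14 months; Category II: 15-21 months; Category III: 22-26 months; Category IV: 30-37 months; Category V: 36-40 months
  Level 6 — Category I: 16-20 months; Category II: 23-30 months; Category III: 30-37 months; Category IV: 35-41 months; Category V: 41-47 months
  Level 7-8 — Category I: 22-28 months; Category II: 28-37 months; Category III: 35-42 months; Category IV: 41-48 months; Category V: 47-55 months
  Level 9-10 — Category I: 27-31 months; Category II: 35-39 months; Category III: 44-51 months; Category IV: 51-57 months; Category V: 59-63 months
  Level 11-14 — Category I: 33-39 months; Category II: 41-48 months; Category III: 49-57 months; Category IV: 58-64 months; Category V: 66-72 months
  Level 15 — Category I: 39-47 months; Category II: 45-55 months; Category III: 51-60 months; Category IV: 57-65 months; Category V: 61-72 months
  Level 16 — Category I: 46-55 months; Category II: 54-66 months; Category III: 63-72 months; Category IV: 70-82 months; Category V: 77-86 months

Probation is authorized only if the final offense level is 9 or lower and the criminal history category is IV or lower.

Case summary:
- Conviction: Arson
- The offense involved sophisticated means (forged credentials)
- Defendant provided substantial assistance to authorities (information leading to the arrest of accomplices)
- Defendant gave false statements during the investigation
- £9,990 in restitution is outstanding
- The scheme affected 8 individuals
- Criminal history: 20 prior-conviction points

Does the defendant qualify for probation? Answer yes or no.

No

Base offense level for arson: 7.
§1 applies: 7 + 1 = 8.
§2 applies: 8 − 2 = 6.
§4 applies (level before this adjustment is 6 < 15, so +2): 6 + 2 = 8.
§5 applies (level before this adjustment is 8 ≥ 5, so +3): 8 + 3 = 11.
§6 applies: 11 + 1 = 12.
Final offense level: 12.
Criminal history: 20 prior points → Category V (17+).
Level 12 falls in the 11-14 band.
Grid: Level 11-14 × Category V = 66-72 months.
Probation check: level 12 > 9 and category V > IV → not eligible.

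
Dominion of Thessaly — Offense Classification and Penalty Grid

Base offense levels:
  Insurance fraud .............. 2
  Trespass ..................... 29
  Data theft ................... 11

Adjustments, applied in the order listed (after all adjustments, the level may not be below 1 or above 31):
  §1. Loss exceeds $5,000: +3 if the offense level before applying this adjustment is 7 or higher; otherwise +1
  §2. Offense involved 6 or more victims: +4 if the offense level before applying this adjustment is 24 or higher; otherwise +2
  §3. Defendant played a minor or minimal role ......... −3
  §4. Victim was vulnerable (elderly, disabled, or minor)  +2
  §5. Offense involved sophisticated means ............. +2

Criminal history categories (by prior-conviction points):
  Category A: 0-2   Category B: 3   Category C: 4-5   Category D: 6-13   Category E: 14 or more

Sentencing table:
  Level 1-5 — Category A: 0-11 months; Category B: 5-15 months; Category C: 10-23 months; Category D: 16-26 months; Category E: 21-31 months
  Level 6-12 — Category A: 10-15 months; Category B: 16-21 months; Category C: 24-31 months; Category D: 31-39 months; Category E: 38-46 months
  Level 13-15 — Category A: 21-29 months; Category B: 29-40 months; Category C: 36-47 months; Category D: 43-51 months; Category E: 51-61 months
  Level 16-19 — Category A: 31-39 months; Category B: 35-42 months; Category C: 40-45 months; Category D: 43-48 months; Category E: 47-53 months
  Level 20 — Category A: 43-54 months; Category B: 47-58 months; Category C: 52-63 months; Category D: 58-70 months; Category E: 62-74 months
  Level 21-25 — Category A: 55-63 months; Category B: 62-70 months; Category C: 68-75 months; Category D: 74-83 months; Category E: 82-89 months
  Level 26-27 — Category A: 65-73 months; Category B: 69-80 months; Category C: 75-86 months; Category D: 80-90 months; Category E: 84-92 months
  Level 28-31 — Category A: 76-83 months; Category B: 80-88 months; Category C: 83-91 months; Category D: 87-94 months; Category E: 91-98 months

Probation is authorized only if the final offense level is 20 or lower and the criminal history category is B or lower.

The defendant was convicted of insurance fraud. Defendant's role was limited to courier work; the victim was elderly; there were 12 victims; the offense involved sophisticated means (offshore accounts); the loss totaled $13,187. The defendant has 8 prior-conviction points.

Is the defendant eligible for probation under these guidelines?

Base offense level for insurance fraud: 2.
§1 applies (level before this adjustment is 2 < 7, so +1): 2 + 1 = 3.
§2 applies (level before this adjustment is 3 < 24, so +2): 3 + 2 = 5.
§3 applies: 5 − 3 = 2.
§4 applies: 2 + 2 = 4.
§5 applies: 4 + 2 = 6.
Final offense level: 6.
Criminal history: 8 prior points → Category D (6-13).
Level 6 falls in the 6-12 band.
Grid: Level 6-12 × Category D = 31-39 months.
Probation check: level 6 ≤ 20 and category D > B → not eligible.

No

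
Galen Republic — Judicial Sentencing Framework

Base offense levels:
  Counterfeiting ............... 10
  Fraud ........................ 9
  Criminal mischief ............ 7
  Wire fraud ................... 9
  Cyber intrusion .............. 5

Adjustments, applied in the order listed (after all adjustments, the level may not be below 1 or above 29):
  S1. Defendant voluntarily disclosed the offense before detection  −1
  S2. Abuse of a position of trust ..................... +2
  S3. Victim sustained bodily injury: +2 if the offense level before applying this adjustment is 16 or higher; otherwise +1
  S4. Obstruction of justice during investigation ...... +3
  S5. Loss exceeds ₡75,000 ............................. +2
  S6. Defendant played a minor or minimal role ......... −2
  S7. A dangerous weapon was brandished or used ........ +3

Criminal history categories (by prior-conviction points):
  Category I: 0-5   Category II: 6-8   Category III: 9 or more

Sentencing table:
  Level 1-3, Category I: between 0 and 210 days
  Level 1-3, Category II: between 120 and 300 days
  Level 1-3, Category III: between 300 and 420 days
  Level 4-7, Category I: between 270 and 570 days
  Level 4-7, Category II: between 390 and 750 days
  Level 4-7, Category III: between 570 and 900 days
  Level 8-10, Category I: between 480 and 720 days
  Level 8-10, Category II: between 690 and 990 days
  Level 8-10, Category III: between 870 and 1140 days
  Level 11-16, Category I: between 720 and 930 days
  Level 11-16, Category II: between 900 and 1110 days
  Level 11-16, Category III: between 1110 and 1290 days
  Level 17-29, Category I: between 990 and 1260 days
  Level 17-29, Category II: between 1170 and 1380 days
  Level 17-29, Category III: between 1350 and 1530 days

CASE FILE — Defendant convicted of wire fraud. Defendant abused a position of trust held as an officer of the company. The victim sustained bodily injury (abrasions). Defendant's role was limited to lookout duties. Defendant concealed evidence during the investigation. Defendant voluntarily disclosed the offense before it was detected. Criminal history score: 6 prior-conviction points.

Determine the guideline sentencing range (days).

900-1110 days

Base offense level for wire fraud: 9.
S1 applies: 9 − 1 = 8.
S2 applies: 8 + 2 = 10.
S3 applies (level before this adjustment is 10 < 16, so +1): 10 + 1 = 11.
S4 applies: 11 + 3 = 14.
S5 does not apply.
S6 applies: 14 − 2 = 12.
Final offense level: 12.
Criminal history: 6 prior points → Category II (6-8).
Level 12 falls in the 11-16 band.
Grid: Level 11-16 × Category II = 900-1110 days.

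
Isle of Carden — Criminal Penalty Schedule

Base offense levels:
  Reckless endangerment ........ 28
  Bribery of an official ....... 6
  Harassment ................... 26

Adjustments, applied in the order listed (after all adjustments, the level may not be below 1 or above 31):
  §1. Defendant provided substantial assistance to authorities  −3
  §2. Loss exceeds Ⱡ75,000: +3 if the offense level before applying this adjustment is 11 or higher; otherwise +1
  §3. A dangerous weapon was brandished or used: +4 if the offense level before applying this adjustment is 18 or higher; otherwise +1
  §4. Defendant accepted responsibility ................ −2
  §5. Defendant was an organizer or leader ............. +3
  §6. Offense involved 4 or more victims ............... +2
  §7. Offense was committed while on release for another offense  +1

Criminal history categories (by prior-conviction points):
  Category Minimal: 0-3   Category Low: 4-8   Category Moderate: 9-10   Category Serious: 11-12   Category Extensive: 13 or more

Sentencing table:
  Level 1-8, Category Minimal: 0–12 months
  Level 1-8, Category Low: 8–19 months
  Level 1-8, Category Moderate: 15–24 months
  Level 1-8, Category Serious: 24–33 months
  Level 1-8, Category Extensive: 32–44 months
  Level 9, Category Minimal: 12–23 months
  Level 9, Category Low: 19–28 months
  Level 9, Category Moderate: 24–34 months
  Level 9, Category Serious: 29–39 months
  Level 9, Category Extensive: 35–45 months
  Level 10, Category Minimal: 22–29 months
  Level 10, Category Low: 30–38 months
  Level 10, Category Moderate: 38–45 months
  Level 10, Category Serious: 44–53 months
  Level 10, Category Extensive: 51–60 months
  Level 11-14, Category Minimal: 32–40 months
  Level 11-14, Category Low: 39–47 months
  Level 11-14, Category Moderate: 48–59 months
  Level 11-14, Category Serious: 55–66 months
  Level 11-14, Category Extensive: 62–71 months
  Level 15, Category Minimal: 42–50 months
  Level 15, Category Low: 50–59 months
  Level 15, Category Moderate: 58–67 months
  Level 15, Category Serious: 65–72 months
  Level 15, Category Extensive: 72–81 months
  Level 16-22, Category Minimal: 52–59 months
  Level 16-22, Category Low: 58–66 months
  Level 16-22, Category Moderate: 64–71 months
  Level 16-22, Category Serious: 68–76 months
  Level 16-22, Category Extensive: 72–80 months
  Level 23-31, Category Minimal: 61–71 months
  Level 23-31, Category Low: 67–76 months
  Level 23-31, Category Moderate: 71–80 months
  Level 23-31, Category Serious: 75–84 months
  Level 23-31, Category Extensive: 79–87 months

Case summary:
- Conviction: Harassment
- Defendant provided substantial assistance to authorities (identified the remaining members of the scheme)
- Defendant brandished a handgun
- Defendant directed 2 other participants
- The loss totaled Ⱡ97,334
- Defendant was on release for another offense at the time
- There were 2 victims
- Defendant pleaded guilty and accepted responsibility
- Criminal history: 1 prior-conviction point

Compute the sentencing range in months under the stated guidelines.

Base offense level for harassment: 26.
§1 applies: 26 − 3 = 23.
§2 applies (level before this adjustment is 23 ≥ 11, so +3): 23 + 3 = 26.
§3 applies (level before this adjustment is 26 ≥ 18, so +4): 26 + 4 = 30.
§4 applies: 30 − 2 = 28.
§5 applies: 28 + 3 = 31.
§6 does not apply.
§7 applies: 31 + 1 = 32.
Level 32 exceeds the maximum of 31; capped at 31.
Final offense level: 31.
Criminal history: 1 prior point → Category Minimal (0-3).
Level 31 falls in the 23-31 band.
Grid: Level 23-31 × Category Minimal = 61-71 months.

61-71 months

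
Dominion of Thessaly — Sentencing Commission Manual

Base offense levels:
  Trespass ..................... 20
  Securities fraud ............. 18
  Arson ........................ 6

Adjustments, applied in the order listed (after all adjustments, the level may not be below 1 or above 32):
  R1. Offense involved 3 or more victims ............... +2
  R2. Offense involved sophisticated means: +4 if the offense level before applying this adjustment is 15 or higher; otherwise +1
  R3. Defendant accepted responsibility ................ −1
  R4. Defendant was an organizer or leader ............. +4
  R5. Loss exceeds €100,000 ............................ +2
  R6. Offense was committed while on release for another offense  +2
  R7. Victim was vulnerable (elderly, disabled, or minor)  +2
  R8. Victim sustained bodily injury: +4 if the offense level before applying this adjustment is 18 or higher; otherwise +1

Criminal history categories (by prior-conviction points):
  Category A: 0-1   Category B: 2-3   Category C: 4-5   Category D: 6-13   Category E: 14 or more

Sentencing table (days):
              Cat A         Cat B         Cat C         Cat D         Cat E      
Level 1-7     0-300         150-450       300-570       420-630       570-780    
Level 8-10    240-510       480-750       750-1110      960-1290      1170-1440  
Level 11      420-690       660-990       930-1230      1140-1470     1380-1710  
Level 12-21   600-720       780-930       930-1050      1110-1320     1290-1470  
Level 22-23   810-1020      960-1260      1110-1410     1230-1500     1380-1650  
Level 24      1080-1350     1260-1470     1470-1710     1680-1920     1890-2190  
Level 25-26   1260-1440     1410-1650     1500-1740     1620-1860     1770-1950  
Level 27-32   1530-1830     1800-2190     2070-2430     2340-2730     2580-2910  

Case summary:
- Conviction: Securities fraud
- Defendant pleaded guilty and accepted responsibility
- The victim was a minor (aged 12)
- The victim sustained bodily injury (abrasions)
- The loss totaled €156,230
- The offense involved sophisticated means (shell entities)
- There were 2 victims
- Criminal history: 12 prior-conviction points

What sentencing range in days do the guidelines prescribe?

2340-2730 days

Base offense level for securities fraud: 18.
R1 does not apply.
R2 applies (level before this adjustment is 18 ≥ 15, so +4): 18 + 4 = 22.
R3 applies: 22 − 1 = 21.
R5 applies: 21 + 2 = 23.
R7 applies: 23 + 2 = 25.
R8 applies (level before this adjustment is 25 ≥ 18, so +4): 25 + 4 = 29.
Final offense level: 29.
Criminal history: 12 prior points → Category D (6-13).
Level 29 falls in the 27-32 band.
Grid: Level 27-32 × Category D = 2340-2730 days.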